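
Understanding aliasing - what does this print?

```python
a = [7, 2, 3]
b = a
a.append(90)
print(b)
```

Key concept: basic list aliasing.
Step by step:
`a = [7, 2, 3]` → a = [7, 2, 3]
`b = a` → b = [7, 2, 3] (same object as a)
`a.append(90)` → a = [7, 2, 3, 90] (same object as b); b = [7, 2, 3, 90] (same object as a)
`print(b)` → prints [7, 2, 3, 90]

Answer: [7, 2, 3, 90]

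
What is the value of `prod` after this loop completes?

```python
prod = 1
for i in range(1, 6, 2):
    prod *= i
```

Product of 1, 3, 5, ... up to 5
`prod` takes the values: 1 → 3 → 15

Answer: 15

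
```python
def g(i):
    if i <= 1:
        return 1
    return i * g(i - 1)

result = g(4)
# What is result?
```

g(4) = 4 * 3 * 2 * 1 = 24

Answer: 24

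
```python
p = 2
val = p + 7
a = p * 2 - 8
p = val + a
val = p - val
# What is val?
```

Trace:
`p = 2` → p = 2
`val = p + 7` → val = 9
`a = p * 2 - 8` → a = -4
`p = val + a` → p = 5
`val = p - val` → val = -4
So val = -4

Answer: -4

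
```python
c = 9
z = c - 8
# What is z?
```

Trace:
`c = 9` → c = 9
`z = c - 8` → z = 1
So z = 1

Answer: 1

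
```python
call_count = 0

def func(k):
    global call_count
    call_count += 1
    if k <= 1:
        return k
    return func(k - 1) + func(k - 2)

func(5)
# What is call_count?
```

Calls(k) = 1 + Calls(k-1) + Calls(k-2); Calls(0)=Calls(1)=1. For k=5 this gives 15.

Answer: 15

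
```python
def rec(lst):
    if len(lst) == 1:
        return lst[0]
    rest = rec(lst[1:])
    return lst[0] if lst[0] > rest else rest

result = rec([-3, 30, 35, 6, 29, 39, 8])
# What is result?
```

Recursive max over [-3, 30, 35, 6, 29, 39, 8] = 39

Answer: 39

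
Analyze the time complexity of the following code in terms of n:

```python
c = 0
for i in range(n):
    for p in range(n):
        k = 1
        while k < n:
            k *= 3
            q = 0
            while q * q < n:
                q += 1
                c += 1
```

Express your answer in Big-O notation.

Each loop level contributes: n × n × log n × √n. Multiplying the contributions gives O(n^2√n log n).

Answer: O(n^2√n log n)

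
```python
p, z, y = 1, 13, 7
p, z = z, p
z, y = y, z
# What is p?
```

Trace:
`p, z, y = 1, 13, 7` → p = 1; z = 13; y = 7
`p, z = z, p` → p = 13; z = 1
`z, y = y, z` → z = 7; y = 1
So p = 13

Answer: 13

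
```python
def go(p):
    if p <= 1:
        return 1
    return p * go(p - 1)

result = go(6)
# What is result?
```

go(6) = 6 * 5 * 4 * 3 * 2 * 1 = 720

Answer: 720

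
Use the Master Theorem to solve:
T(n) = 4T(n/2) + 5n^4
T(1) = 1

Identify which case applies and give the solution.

a=4, b=2, f(n)=5n^4. log_2(4) = 2. Since c=4 > 2 and the regularity condition holds (4(n/2)^4 = (4/2^4)n^4 with 4/2^4 < 1), Case 3 applies: T(n) = Θ(f(n)) = O(n^4).

Answer: O(n^4) - Case 3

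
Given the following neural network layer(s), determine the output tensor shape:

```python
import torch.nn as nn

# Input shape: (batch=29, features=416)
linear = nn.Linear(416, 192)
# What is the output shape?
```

Input: (29, 416) -> Output: (29, 192)

Answer: (29, 192)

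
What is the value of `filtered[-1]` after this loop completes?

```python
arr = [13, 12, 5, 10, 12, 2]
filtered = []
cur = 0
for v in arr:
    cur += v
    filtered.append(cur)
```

Cumulative sum ends at 54
`filtered` takes the values: [] → [13] → [13, 25] → [13, 25, 30] → [13, 25, 30, 40] → [13, 25, 30, 40, 52] → [13, 25, 30, 40, 52, 54]
So `filtered[-1]` = 54

Answer: 54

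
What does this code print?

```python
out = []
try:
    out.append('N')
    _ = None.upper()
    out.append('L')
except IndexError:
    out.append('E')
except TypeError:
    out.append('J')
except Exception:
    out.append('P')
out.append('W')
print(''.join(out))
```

Execution trace: 'N' (try body) → 'P' (except Exception) → 'W' (after the try/except). Output: NPW

Answer: NPW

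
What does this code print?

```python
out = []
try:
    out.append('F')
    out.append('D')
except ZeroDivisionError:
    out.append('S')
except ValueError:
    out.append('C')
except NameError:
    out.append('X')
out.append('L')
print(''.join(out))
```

Execution trace: 'F' (try body) → 'D' (try body, no exception) → 'L' (after the try/except). Output: FDL

Answer: FDL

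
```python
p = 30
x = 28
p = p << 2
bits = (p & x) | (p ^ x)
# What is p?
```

Trace:
`p = 30` → p = 30
`x = 28` → x = 28
`p = p << 2` → p = 120
`bits = (p & x) | (p ^ x)` → bits = 124
So p = 120

Answer: 120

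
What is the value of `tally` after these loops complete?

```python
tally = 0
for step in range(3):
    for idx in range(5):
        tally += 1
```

3 * 5 = 15
`tally` takes the values: 0 → 1 → 2 → 3 → 4 → 5 → 6 → 7 → 8 → 9 → 10 → 11 → 12 → 13 → 14 → 15

Answer: 15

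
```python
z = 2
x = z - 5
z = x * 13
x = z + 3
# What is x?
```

Trace:
`z = 2` → z = 2
`x = z - 5` → x = -3
`z = x * 13` → z = -39
`x = z + 3` → x = -36
So x = -36

Answer: -36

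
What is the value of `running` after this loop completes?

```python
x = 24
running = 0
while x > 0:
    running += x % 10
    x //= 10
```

Sum digits of 24
`running` takes the values: 0 → 4 → 6

Answer: 6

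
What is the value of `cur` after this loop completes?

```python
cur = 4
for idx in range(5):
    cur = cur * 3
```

Multiply by 3, 5 times: 4 * 3^5 = 972
`cur` takes the values: 4 → 12 → 36 → 108 → 324 → 972

Answer: 972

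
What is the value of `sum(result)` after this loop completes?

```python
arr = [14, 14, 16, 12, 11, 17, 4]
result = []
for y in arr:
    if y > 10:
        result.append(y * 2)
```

Sum of doubled values > 10
`result` takes the values: [] → [28] → [28, 28] → [28, 28, 32] → [28, 28, 32, 24] → [28, 28, 32, 24, 22] → [28, 28, 32, 24, 22, 34]
So `sum(result)` = 168

Answer: 168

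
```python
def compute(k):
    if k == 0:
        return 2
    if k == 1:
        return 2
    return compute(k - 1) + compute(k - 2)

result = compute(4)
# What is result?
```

Build up from base cases: compute(0)=2, compute(1)=2, compute(2)=4, compute(3)=6, compute(4)=10

Answer: 10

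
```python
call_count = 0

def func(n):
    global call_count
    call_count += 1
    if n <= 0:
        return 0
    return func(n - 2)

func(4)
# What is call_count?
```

Linear recursion stepping by 2: 3 calls from n=4 down to ≤0.

Answer: 3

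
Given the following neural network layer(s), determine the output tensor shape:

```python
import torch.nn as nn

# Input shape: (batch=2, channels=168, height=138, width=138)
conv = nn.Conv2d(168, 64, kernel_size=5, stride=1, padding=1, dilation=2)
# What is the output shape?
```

Input: (2, 168, 138, 138) -> Output: (2, 64, 132, 132)

Answer: (2, 64, 132, 132)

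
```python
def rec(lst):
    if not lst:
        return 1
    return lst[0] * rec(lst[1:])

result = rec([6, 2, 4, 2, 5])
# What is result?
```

Product over [6, 2, 4, 2, 5] = 6 * 2 * 4 * 2 * 5 = 480

Answer: 480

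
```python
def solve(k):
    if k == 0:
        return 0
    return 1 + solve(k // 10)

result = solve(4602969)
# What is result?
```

Count of digits of 4602969: 7

Answer: 7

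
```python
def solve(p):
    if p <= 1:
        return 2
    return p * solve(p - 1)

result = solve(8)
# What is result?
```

solve(8) = 8 * 7 * 6 * 5 * 4 * 3 * 2 * 2 = 80640

Answer: 80640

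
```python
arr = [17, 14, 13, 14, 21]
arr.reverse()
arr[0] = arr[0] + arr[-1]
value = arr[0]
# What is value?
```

Trace:
`arr = [17, 14, 13, 14, 21]` → arr = [17, 14, 13, 14, 21]
`arr.reverse()` → arr = [21, 14, 13, 14, 17]
`arr[0] = arr[0] + arr[-1]` → arr = [38, 14, 13, 14, 17]
`value = arr[0]` → value = 38
So value = 38

Answer: 38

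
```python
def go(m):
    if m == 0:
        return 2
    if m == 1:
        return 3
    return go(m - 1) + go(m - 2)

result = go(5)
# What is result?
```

Build up from base cases: go(0)=2, go(1)=3, go(2)=5, go(3)=8, go(4)=13, go(5)=21

Answer: 21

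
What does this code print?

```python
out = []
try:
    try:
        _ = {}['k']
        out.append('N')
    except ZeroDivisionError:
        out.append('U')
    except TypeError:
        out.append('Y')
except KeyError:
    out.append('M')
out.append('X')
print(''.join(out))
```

Execution trace: 'M' (outer except KeyError) → 'X' (after the try/except). Output: MX

Answer: MX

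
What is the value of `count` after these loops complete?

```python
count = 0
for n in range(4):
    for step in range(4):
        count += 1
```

4 * 4 = 16
`count` takes the values: 0 → 1 → 2 → 3 → 4 → 5 → 6 → 7 → 8 → 9 → 10 → 11 → 12 → 13 → 14 → 15 → 16

Answer: 16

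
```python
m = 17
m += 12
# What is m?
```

Trace:
`m = 17` → m = 17
`m += 12` → m = 29
So m = 29

Answer: 29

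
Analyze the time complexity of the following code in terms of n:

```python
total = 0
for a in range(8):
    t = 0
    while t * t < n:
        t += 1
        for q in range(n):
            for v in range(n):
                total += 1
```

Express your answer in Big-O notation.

Each loop level contributes: 1 × √n × n × n. Multiplying the contributions gives O(n^2√n).

Answer: O(n^2√n)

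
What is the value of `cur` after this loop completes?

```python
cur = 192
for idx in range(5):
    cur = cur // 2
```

Halve 5 times: 192 // 2^5 = 6
`cur` takes the values: 192 → 96 → 48 → 24 → 12 → 6

Answer: 6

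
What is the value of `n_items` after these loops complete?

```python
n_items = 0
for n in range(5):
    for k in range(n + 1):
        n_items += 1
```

Triangle: 1 + 2 + ... + 5
`n_items` takes the values: 0 → 1 → 2 → 3 → 4 → 5 → 6 → 7 → 8 → 9 → 10 → 11 → 12 → 13 → 14 → 15

Answer: 15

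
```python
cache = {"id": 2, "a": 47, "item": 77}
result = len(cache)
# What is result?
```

Trace:
`cache = {"id": 2, "a": 47, "item": 77}` → cache = {'id': 2, 'a': 47, 'item': 77}
`result = len(cache)` → result = 3
So result = 3

Answer: 3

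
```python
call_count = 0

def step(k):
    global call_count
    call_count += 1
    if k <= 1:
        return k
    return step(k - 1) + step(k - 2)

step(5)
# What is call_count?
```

Calls(k) = 1 + Calls(k-1) + Calls(k-2); Calls(0)=Calls(1)=1. For k=5 this gives 15.

Answer: 15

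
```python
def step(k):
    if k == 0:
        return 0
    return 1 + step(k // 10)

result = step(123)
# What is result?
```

Count of digits of 123: 3

Answer: 3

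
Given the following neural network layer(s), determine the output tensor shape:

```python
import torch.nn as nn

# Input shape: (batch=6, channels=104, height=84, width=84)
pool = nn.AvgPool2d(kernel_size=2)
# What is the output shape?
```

Input: (6, 104, 84, 84) -> Output: (6, 104, 42, 42)

Answer: (6, 104, 42, 42)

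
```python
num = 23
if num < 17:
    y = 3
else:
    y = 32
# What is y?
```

Trace:
`num = 23` → num = 23
`if num < 17: ...` → num < 17 is False, take else branch → y = 32
So y = 32

Answer: 32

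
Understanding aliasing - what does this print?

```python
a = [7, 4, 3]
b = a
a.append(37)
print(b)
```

Key concept: basic list aliasing.
Step by step:
`a = [7, 4, 3]` → a = [7, 4, 3]
`b = a` → b = [7, 4, 3] (same object as a)
`a.append(37)` → a = [7, 4, 3, 37] (same object as b); b = [7, 4, 3, 37] (same object as a)
`print(b)` → prints [7, 4, 3, 37]

Answer: [7, 4, 3, 37]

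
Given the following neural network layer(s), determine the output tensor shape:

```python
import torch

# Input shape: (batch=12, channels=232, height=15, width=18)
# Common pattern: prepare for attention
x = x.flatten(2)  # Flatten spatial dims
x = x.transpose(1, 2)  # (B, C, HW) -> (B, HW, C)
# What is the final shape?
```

Input: (12, 232, 15, 18) -> after flatten(2): (12, 232, 270) -> Output: (12, 270, 232)

Answer: (12, 270, 232)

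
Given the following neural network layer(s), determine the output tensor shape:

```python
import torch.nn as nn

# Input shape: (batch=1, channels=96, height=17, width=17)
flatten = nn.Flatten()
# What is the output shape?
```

Input: (1, 96, 17, 17) -> Output: (1, 27744)

Answer: (1, 27744)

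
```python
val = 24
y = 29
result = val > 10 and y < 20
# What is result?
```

Trace:
`val = 24` → val = 24
`y = 29` → y = 29
`result = val > 10 and y < 20` → result = False
So result = False

Answer: False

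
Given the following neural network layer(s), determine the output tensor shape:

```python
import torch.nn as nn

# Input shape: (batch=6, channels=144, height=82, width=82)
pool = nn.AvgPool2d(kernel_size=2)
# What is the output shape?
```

Input: (6, 144, 82, 82) -> Output: (6, 144, 41, 41)

Answer: (6, 144, 41, 41)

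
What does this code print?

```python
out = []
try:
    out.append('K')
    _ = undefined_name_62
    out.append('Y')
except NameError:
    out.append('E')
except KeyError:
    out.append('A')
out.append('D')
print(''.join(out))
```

Execution trace: 'K' (try body) → 'E' (except NameError) → 'D' (after the try/except). Output: KED

Answer: KED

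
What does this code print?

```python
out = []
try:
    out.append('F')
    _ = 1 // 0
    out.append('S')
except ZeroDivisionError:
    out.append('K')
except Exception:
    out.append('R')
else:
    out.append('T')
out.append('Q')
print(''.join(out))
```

Execution trace: 'F' (try body) → 'K' (except ZeroDivisionError) → 'Q' (after the try/except). Output: FKQ

Answer: FKQ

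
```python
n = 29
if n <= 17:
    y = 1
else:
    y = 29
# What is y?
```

Trace:
`n = 29` → n = 29
`if n <= 17: ...` → n <= 17 is False, take else branch → y = 29
So y = 29

Answer: 29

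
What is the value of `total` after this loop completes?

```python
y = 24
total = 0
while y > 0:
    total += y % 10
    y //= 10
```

Sum digits of 24
`total` takes the values: 0 → 4 → 6

Answer: 6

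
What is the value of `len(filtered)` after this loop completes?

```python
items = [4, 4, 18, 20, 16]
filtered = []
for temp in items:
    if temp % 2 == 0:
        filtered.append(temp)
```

Count even numbers in [4, 4, 18, 20, 16]
`filtered` takes the values: [] → [4] → [4, 4] → [4, 4, 18] → [4, 4, 18, 20] → [4, 4, 18, 20, 16]
So `len(filtered)` = 5

Answer: 5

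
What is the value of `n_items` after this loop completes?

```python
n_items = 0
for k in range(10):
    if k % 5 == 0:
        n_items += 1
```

Count numbers divisible by 5 in range(10)
`n_items` takes the values: 0 → 1 → 2

Answer: 2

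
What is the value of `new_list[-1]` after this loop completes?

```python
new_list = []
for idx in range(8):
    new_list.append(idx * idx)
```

Last element of squares 0 to 7
`new_list` takes the values: [] → [0] → [0, 1] → [0, 1, 4] → [0, 1, 4, 9] → [0, 1, 4, 9, 16] → [0, 1, 4, 9, 16, 25] → [0, 1, 4, 9, 16, 25, 36] → [0, 1, 4, 9, 16, 25, 36, 49]
So `new_list[-1]` = 49

Answer: 49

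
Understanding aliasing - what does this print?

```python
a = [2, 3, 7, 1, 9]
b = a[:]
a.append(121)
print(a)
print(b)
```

Key concept: slice [:] creates copy.
Step by step:
`a = [2, 3, 7, 1, 9]` → a = [2, 3, 7, 1, 9]
`b = a[:]` → b = [2, 3, 7, 1, 9]
`a.append(121)` → a = [2, 3, 7, 1, 9, 121]
`print(a)` → prints [2, 3, 7, 1, 9, 121]
`print(b)` → prints [2, 3, 7, 1, 9]

Answer:
[2, 3, 7, 1, 9, 121]
[2, 3, 7, 1, 9]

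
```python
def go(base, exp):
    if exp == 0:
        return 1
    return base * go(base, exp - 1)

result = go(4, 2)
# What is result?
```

go(4, 2) = 4 * 4 = 16

Answer: 16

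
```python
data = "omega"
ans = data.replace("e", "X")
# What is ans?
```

Trace:
`data = "omega"` → data = 'omega'
`ans = data.replace("e", "X")` → ans = 'omXga'
So ans = 'omXga'

Answer: 'omXga'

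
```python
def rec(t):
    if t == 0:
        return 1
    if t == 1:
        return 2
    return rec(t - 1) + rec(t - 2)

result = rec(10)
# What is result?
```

Build up from base cases: rec(0)=1, rec(1)=2, rec(2)=3, rec(3)=5, rec(4)=8, rec(5)=13, rec(6)=21, ..., rec(10)=144

Answer: 144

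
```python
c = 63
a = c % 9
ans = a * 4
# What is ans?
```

Trace:
`c = 63` → c = 63
`a = c % 9` → a = 0
`ans = a * 4` → ans = 0
So ans = 0

Answer: 0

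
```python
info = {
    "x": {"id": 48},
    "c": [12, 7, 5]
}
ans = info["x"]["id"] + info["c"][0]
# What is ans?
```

Trace:
`info = { ...` → info = {'x': {'id': 48}, 'c': [12, 7, 5]}
`ans = info["x"]["id"] + info["c"][0]` → ans = 60
So ans = 60

Answer: 60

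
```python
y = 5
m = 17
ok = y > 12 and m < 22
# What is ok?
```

Trace:
`y = 5` → y = 5
`m = 17` → m = 17
`ok = y > 12 and m < 22` → ok = False
So ok = False

Answer: False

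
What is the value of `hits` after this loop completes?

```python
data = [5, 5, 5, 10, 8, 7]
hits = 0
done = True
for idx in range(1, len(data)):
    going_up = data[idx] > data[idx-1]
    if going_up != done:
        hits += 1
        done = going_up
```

Count direction changes in [5, 5, 5, 10, 8, 7]
`hits` takes the values: 0 → 1 → 2 → 3

Answer: 3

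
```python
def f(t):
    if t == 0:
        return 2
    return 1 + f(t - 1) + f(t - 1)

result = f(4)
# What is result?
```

f(t) = 1 + 2·f(t-1), f(0)=2. Closed form: (2+1)·2^4 - 1 = 47.

Answer: 47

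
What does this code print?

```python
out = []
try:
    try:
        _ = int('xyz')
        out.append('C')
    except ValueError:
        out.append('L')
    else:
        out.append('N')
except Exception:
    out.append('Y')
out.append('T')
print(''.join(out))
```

Execution trace: 'L' (inner except ValueError) → 'T' (after the try/except). Output: LT

Answer: LT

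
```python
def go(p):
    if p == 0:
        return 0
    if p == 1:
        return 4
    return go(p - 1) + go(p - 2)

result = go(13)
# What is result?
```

Build up from base cases: go(0)=0, go(1)=4, go(2)=4, go(3)=8, go(4)=12, go(5)=20, go(6)=32, ..., go(13)=932

Answer: 932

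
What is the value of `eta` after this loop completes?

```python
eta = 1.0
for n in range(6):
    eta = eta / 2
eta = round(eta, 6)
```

Halving LR 6 times: 1 / 2^6
`eta` takes the values: 1.0 → 0.5 → 0.25 → 0.125 → 0.0625 → 0.03125 → 0.015625

Answer: 0.015625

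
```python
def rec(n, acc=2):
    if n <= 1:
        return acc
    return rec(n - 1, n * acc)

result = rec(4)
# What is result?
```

Accumulator trace (n, acc): (4, 2) -> (3, 8) -> (2, 24) -> (1, 48) -> return 48

Answer: 48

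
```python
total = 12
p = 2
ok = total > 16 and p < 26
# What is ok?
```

Trace:
`total = 12` → total = 12
`p = 2` → p = 2
`ok = total > 16 and p < 26` → ok = False
So ok = False

Answer: False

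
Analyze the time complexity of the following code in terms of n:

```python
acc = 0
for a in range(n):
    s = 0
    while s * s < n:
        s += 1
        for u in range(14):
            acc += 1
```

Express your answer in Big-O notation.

Each loop level contributes: n × √n × 1. Multiplying the contributions gives O(n√n).

Answer: O(n√n)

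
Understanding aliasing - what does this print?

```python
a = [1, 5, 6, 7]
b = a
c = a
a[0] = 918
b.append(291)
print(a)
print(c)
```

Key concept: multiple aliases.
Step by step:
`a = [1, 5, 6, 7]` → a = [1, 5, 6, 7]
`b = a` → b = [1, 5, 6, 7] (same object as a)
`c = a` → c = [1, 5, 6, 7] (same object as a, b)
`a[0] = 918` → a = [918, 5, 6, 7] (same object as b, c); b = [918, 5, 6, 7] (same object as a, c); c = [918, 5, 6, 7] (same object as a, b)
`b.append(291)` → a = [918, 5, 6, 7, 291] (same object as b, c); b = [918, 5, 6, 7, 291] (same object as a, c); c = [918, 5, 6, 7, 291] (same object as a, b)
`print(a)` → prints [918, 5, 6, 7, 291]
`print(c)` → prints [918, 5, 6, 7, 291]

Answer:
[918, 5, 6, 7, 291]
[918, 5, 6, 7, 291]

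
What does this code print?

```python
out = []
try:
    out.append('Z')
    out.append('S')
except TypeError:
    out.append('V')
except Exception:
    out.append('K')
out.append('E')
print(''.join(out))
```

Execution trace: 'Z' (try body) → 'S' (try body, no exception) → 'E' (after the try/except). Output: ZSE

Answer: ZSE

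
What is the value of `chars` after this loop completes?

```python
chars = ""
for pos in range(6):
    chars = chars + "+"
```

Repeat '+' 6 times
`chars` takes the values: "" → "+" → "++" → "+++" → "++++" → "+++++" → "++++++"

Answer: "++++++"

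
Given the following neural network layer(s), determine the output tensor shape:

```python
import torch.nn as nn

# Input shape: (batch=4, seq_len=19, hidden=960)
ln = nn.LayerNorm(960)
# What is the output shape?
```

Input: (4, 19, 960) -> Output: (4, 19, 960)

Answer: (4, 19, 960)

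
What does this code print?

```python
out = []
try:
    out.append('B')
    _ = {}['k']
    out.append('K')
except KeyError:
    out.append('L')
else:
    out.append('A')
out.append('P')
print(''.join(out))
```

Execution trace: 'B' (try body) → 'L' (except KeyError) → 'P' (after the try/except). Output: BLP

Answer: BLP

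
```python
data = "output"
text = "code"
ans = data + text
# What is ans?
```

Trace:
`data = "output"` → data = 'output'
`text = "code"` → text = 'code'
`ans = data + text` → ans = 'outputcode'
So ans = 'outputcode'

Answer: 'outputcode'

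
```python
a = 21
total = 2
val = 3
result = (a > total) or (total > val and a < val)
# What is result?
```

Trace:
`a = 21` → a = 21
`total = 2` → total = 2
`val = 3` → val = 3
`result = (a > total) or (total > val and a < val)` → result = True
So result = True

Answer: True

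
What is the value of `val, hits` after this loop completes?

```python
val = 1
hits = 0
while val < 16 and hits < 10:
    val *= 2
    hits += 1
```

Double until >= 16 or 10 iterations
`val, hits` takes the values: (1, 0) → (2, 0) → (2, 1) → (4, 1) → (4, 2) → (8, 2) → (8, 3) → (16, 3) → (16, 4)

Answer: 16, 4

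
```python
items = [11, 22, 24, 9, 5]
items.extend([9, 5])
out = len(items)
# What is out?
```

Trace:
`items = [11, 22, 24, 9, 5]` → items = [11, 22, 24, 9, 5]
`items.extend([9, 5])` → items = [11, 22, 24, 9, 5, 9, 5]
`out = len(items)` → out = 7
So out = 7

Answer: 7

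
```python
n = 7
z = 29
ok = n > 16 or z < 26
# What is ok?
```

Trace:
`n = 7` → n = 7
`z = 29` → z = 29
`ok = n > 16 or z < 26` → ok = False
So ok = False

Answer: False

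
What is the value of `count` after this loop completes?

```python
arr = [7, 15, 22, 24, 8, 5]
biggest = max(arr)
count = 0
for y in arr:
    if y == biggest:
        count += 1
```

Count of max value 24 in [7, 15, 22, 24, 8, 5]
`count` takes the values: 0 → 1

Answer: 1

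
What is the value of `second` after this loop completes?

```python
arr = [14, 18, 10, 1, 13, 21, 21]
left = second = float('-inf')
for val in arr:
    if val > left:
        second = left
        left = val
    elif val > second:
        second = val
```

Second largest (with repeats) in [14, 18, 10, 1, 13, 21, 21]
`second` takes the values: -inf → 14 → 18 → 21

Answer: 21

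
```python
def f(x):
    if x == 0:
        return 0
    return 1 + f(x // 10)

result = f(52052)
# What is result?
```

Count of digits of 52052: 5

Answer: 5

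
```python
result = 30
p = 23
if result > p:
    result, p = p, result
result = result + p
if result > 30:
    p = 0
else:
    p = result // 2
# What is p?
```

Trace:
`result = 30` → result = 30
`p = 23` → p = 23
`if result > p: ...` → result > p is True → result = 23; p = 30
`result = result + p` → result = 53
`if result > 30: ...` → result > 30 is True → p = 0
So p = 0

Answer: 0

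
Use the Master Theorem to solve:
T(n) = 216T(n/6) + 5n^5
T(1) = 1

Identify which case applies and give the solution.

a=216, b=6, f(n)=5n^5. log_6(216) = 3. Since c=5 > 3 and the regularity condition holds (216(n/6)^5 = (216/6^5)n^5 with 216/6^5 < 1), Case 3 applies: T(n) = Θ(f(n)) = O(n^5).

Answer: O(n^5) - Case 3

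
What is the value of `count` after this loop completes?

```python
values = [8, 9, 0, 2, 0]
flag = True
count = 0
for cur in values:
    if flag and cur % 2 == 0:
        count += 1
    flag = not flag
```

Count even values at even positions
`count` takes the values: 0 → 1 → 2 → 3

Answer: 3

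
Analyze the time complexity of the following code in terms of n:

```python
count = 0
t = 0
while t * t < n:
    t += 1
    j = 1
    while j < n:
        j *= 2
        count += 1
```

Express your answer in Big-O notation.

Each loop level contributes: √n × log n. Multiplying the contributions gives O(√n log n).

Answer: O(√n log n)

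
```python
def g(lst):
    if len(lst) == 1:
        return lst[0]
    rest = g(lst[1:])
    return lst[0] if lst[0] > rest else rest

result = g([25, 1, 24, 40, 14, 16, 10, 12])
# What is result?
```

Recursive max over [25, 1, 24, 40, 14, 16, 10, 12] = 40

Answer: 40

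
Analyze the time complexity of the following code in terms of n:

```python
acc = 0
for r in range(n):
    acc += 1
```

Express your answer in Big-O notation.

Each loop level contributes: n. Multiplying the contributions gives O(n).

Answer: O(n)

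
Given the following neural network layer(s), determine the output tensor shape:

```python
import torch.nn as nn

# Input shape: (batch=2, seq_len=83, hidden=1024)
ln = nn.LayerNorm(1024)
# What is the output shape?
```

Input: (2, 83, 1024) -> Output: (2, 83, 1024)

Answer: (2, 83, 1024)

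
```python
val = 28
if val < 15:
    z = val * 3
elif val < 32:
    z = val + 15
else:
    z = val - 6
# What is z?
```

Trace:
`val = 28` → val = 28
`if val < 15: ...` → val < 15 is False, val < 32 is True → z = 43
So z = 43

Answer: 43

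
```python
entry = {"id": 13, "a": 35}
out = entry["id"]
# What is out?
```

Trace:
`entry = {"id": 13, "a": 35}` → entry = {'id': 13, 'a': 35}
`out = entry["id"]` → out = 13
So out = 13

Answer: 13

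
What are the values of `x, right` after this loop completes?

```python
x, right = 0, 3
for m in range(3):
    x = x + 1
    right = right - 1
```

x goes 0→3, right goes 3→0
`x, right` takes the values: (0, 3) → (1, 3) → (1, 2) → (2, 2) → (2, 1) → (3, 1) → (3, 0)

Answer: 3, 0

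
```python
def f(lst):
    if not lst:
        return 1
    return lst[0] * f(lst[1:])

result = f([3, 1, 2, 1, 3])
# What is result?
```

Product over [3, 1, 2, 1, 3] = 3 * 1 * 2 * 1 * 3 = 18

Answer: 18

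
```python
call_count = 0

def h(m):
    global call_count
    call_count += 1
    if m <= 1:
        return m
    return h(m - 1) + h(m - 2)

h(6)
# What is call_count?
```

Calls(m) = 1 + Calls(m-1) + Calls(m-2); Calls(0)=Calls(1)=1. For m=6 this gives 25.

Answer: 25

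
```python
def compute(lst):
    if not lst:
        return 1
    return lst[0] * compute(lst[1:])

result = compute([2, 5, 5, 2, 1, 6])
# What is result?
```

Product over [2, 5, 5, 2, 1, 6] = 2 * 5 * 5 * 2 * 1 * 6 = 600

Answer: 600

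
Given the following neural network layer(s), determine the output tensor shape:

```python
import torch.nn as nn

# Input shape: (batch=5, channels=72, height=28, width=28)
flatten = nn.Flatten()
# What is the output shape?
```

Input: (5, 72, 28, 28) -> Output: (5, 56448)

Answer: (5, 56448)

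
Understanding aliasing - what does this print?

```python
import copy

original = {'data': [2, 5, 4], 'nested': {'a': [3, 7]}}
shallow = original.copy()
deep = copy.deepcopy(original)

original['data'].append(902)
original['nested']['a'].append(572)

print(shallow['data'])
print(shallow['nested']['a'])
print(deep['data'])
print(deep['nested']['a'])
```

Key concept: comparing shallow vs deep copy.
Step by step:
`original = {'data': [2, 5, 4], 'nested': {'a': [3, 7]}}` → original = {'data': [2, 5, 4], 'nested': {'a': [3, 7]}}
`shallow = original.copy()` → shallow = {'data': [2, 5, 4], 'nested': {'a': [3, 7]}}
`deep = copy.deepcopy(original)` → deep = {'data': [2, 5, 4], 'nested': {'a': [3, 7]}}
`original['data'].append(902)` → original = {'data': [2, 5, 4, 902], 'nested': {'a': [3, 7]}}; shallow = {'data': [2, 5, 4, 902], 'nested': {'a': [3, 7]}}
`original['nested']['a'].append(572)` → original = {'data': [2, 5, 4, 902], 'nested': {'a': [3, 7, 572]}}; shallow = {'data': [2, 5, 4, 902], 'nested': {'a': [3, 7, 572]}}
`print(shallow['data'])` → prints [2, 5, 4, 902]
`print(shallow['nested']['a'])` → prints [3, 7, 572]
`print(deep['data'])` → prints [2, 5, 4]
`print(deep['nested']['a'])` → prints [3, 7]

Answer:
[2, 5, 4, 902]
[3, 7, 572]
[2, 5, 4]
[3, 7]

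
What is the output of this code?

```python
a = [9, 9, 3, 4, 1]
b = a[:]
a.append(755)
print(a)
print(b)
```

Key concept: slice [:] creates copy.
Step by step:
`a = [9, 9, 3, 4, 1]` → a = [9, 9, 3, 4, 1]
`b = a[:]` → b = [9, 9, 3, 4, 1]
`a.append(755)` → a = [9, 9, 3, 4, 1, 755]
`print(a)` → prints [9, 9, 3, 4, 1, 755]
`print(b)` → prints [9, 9, 3, 4, 1]

Answer:
[9, 9, 3, 4, 1, 755]
[9, 9, 3, 4, 1]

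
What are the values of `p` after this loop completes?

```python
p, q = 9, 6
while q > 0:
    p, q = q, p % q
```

GCD of 9 and 6
`p` takes the values: 9 → 6 → 3

Answer: 3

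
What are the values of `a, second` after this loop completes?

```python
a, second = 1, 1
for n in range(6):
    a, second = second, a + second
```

Fibonacci: after 6 iterations
`a, second` takes the values: (1, 1) → (1, 2) → (2, 3) → (3, 5) → (5, 8) → (8, 13) → (13, 21)

Answer: 13, 21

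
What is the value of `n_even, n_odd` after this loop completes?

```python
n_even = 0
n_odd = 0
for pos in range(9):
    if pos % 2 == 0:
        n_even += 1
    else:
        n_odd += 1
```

Count evens and odds in range(9)
`n_even, n_odd` takes the values: (0, 0) → (1, 0) → (1, 1) → (2, 1) → (2, 2) → (3, 2) → (3, 3) → (4, 3) → (4, 4) → (5, 4)

Answer: 5, 4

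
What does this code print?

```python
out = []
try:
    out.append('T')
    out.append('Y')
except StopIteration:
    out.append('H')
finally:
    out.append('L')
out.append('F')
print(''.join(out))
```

Execution trace: 'T' (try body) → 'Y' (try body, no exception) → 'L' (finally) → 'F' (after the try/except). Output: TYLF

Answer: TYLF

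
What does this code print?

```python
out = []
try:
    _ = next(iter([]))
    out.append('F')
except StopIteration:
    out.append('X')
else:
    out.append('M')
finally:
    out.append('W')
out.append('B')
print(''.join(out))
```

Execution trace: 'X' (except StopIteration) → 'W' (finally) → 'B' (after the try/except). Output: XWB

Answer: XWB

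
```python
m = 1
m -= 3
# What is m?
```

Trace:
`m = 1` → m = 1
`m -= 3` → m = -2
So m = -2

Answer: -2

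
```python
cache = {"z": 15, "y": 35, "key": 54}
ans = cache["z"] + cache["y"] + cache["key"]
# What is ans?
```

Trace:
`cache = {"z": 15, "y": 35, "key": 54}` → cache = {'z': 15, 'y': 35, 'key': 54}
`ans = cache["z"] + cache["y"] + cache["key"]` → ans = 104
So ans = 104

Answer: 104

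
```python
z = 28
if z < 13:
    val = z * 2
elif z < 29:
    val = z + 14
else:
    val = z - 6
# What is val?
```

Trace:
`z = 28` → z = 28
`if z < 13: ...` → z < 13 is False, z < 29 is True → val = 42
So val = 42

Answer: 42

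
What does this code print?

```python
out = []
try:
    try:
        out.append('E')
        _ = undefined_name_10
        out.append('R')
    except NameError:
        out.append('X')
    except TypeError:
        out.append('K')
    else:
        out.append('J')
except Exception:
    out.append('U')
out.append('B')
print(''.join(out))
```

Execution trace: 'E' (inner try body) → 'X' (inner except NameError) → 'B' (after the try/except). Output: EXB

Answer: EXB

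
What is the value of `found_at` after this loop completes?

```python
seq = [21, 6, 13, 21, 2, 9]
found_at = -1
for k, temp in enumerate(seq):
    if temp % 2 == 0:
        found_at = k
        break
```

First even number index in [21, 6, 13, 21, 2, 9]
`found_at` takes the values: -1 → 1

Answer: 1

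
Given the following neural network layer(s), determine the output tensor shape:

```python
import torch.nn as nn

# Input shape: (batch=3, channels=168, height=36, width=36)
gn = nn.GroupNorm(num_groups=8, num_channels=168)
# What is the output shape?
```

Input: (3, 168, 36, 36) -> Output: (3, 168, 36, 36)

Answer: (3, 168, 36, 36)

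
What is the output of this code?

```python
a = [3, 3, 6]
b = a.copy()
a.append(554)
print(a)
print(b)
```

Key concept: list.copy() creates independent copy.
Step by step:
`a = [3, 3, 6]` → a = [3, 3, 6]
`b = a.copy()` → b = [3, 3, 6]
`a.append(554)` → a = [3, 3, 6, 554]
`print(a)` → prints [3, 3, 6, 554]
`print(b)` → prints [3, 3, 6]

Answer:
[3, 3, 6, 554]
[3, 3, 6]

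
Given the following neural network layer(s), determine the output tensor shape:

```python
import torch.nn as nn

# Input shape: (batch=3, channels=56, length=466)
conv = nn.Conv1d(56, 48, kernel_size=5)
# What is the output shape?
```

Input: (3, 56, 466) -> Output: (3, 48, 462)

Answer: (3, 48, 462)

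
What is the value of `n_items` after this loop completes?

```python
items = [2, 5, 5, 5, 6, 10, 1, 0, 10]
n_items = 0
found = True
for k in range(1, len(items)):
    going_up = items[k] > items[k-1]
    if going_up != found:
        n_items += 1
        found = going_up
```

Count direction changes in [2, 5, 5, 5, 6, 10, 1, 0, 10]
`n_items` takes the values: 0 → 1 → 2 → 3 → 4

Answer: 4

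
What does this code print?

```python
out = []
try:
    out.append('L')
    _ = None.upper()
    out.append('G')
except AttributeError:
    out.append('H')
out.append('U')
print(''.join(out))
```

Execution trace: 'L' (try body) → 'H' (except AttributeError) → 'U' (after the try/except). Output: LHU

Answer: LHU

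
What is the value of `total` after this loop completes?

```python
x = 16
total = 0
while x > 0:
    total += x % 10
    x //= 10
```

Sum digits of 16
`total` takes the values: 0 → 6 → 7

Answer: 7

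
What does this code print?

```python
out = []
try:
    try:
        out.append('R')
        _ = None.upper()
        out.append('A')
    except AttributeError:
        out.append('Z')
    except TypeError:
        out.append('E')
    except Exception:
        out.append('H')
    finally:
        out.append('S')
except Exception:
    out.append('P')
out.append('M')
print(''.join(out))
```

Execution trace: 'R' (inner try body) → 'Z' (inner except AttributeError) → 'S' (inner finally) → 'M' (after the try/except). Output: RZSM

Answer: RZSM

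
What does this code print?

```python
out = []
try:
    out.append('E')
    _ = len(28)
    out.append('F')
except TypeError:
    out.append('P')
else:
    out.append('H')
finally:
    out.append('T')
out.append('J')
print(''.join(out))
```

Execution trace: 'E' (try body) → 'P' (except TypeError) → 'T' (finally) → 'J' (after the try/except). Output: EPTJ

Answer: EPTJ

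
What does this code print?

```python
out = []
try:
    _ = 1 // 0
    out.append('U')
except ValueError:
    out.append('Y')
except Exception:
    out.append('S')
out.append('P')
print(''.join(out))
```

Execution trace: 'S' (except Exception) → 'P' (after the try/except). Output: SP

Answer: SP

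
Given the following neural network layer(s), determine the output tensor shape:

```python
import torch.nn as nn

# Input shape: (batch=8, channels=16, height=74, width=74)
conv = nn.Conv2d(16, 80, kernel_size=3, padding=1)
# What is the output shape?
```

Input: (8, 16, 74, 74) -> Output: (8, 80, 74, 74)

Answer: (8, 80, 74, 74)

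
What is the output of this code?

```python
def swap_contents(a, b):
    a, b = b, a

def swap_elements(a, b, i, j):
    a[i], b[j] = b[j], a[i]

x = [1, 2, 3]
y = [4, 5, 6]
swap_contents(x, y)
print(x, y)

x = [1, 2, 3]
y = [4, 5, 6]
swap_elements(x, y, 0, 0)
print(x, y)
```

Key concept: parameter rebinding vs mutation.
Step by step:
`x = [1, 2, 3]` → x = [1, 2, 3]
`y = [4, 5, 6]` → y = [4, 5, 6]
`swap_contents(x, y)` → no visible change to tracked variables
`print(x, y)` → prints [1, 2, 3] [4, 5, 6]
`x = [1, 2, 3]` → x = [1, 2, 3]
`y = [4, 5, 6]` → y = [4, 5, 6]
`swap_elements(x, y, 0, 0)` → x = [4, 2, 3]; y = [1, 5, 6]
`print(x, y)` → prints [4, 2, 3] [1, 5, 6]

Answer:
[1, 2, 3] [4, 5, 6]
[4, 2, 3] [1, 5, 6]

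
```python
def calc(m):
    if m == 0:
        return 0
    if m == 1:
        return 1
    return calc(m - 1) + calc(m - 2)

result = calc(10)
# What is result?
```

Build up from base cases: calc(0)=0, calc(1)=1, calc(2)=1, calc(3)=2, calc(4)=3, calc(5)=5, calc(6)=8, ..., calc(10)=55

Answer: 55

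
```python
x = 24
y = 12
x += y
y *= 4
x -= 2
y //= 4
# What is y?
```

Trace:
`x = 24` → x = 24
`y = 12` → y = 12
`x += y` → x = 36
`y *= 4` → y = 48
`x -= 2` → x = 34
`y //= 4` → y = 12
So y = 12

Answer: 12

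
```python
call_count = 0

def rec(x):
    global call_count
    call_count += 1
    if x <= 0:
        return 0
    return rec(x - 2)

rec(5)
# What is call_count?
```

Linear recursion stepping by 2: 4 calls from x=5 down to ≤0.

Answer: 4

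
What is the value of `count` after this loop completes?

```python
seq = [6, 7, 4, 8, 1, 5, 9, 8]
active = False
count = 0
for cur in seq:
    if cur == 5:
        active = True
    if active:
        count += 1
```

Count elements after first 5 in [6, 7, 4, 8, 1, 5, 9, 8]
`count` takes the values: 0 → 1 → 2 → 3

Answer: 3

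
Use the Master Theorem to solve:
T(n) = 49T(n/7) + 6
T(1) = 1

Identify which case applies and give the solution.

a=49, b=7, f(n)=6. log_7(49) = 2. Since c=0 < 2, Case 1 applies: T(n) = Θ(n^log_b(a)) = O(n^2).

Answer: O(n^2) - Case 1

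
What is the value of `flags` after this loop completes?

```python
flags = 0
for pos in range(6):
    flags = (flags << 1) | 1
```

Build 6 consecutive 1-bits: 0b111111
`flags` takes the values: 0 → 1 → 3 → 7 → 15 → 31 → 63

Answer: 63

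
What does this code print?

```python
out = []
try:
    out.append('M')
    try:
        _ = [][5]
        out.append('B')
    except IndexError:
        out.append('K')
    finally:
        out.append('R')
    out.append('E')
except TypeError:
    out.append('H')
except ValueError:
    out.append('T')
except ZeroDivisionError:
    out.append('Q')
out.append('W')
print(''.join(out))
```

Execution trace: 'M' (try body) → 'K' (inner except IndexError) → 'R' (inner finally) → 'E' (try body, no exception) → 'W' (after the try/except). Output: MKREW

Answer: MKREW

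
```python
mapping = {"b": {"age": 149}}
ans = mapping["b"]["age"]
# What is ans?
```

Trace:
`mapping = {"b": {"age": 149}}` → mapping = {'b': {'age': 149}}
`ans = mapping["b"]["age"]` → ans = 149
So ans = 149

Answer: 149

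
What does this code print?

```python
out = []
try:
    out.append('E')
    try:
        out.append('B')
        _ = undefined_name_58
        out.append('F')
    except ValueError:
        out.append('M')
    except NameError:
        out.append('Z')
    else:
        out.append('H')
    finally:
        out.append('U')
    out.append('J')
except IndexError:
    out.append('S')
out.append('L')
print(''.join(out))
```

Execution trace: 'E' (try body) → 'B' (inner try body) → 'Z' (inner except NameError) → 'U' (inner finally) → 'J' (try body, no exception) → 'L' (after the try/except). Output: EBZUJL

Answer: EBZUJL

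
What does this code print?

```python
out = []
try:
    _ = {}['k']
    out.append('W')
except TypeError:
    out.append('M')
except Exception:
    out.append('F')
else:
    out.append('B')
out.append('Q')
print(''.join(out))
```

Execution trace: 'F' (except Exception) → 'Q' (after the try/except). Output: FQ

Answer: FQ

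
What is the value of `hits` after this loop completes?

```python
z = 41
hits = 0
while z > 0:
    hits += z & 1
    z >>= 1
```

Count set bits in 41 (binary: 0b101001)
`hits` takes the values: 0 → 1 → 2 → 3

Answer: 3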